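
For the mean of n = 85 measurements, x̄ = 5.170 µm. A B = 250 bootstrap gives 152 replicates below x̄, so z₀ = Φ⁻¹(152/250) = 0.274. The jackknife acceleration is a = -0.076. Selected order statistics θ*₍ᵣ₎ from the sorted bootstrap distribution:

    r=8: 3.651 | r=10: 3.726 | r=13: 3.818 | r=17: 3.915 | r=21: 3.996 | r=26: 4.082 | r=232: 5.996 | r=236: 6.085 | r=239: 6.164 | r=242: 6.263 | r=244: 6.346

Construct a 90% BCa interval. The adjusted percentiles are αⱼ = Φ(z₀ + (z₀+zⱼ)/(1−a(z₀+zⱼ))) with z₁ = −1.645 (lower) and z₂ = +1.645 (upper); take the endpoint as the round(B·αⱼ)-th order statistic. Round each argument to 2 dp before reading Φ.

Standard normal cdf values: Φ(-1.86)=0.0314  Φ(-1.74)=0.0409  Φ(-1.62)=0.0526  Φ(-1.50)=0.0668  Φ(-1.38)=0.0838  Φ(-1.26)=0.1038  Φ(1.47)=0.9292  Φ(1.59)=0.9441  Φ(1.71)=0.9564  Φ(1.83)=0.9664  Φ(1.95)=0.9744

Lower: z₀ + z₁ = 0.274 + (-1.645) = -1.371; 1 − a(z₀+z₁) = 1 − (-0.076)(-1.371) = 0.8958; argument = 0.274 + (-1.371)/0.8958 = -1.2565 → -1.26.
α₁ = Φ(-1.26) = 0.1038; rank = round(250 × 0.1038) = 26; θ*₍26₎ = 4.082.
Upper: z₀ + z₂ = 1.919; 1 − a(z₀+z₂) = 1.1458; argument = 1.9487 → 1.95; α₂ = 0.9744; rank = 244; θ*₍244₎ = 6.346.

(4.082, 6.346)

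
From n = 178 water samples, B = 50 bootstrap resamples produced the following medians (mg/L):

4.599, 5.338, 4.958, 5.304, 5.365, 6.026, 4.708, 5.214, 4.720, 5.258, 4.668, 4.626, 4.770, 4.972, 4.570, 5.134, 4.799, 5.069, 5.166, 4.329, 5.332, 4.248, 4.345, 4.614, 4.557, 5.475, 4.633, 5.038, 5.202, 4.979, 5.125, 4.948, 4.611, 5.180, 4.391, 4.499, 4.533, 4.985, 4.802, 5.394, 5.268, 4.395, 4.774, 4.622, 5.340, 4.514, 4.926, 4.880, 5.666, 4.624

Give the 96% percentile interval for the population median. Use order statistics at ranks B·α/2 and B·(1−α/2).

Sorted replicates: 4.248, 4.329, 4.345, 4.391, 4.395, 4.499, 4.514, 4.533, 4.557, 4.570, 4.599, 4.611, 4.614, 4.622, 4.624, 4.626, 4.633, 4.668, 4.708, 4.720, 4.770, 4.774, 4.799, 4.802, 4.880, 4.926, 4.948, 4.958, 4.972, 4.979, 4.985, 5.038, 5.069, 5.125, 5.134, 5.166, 5.180, 5.202, 5.214, 5.258, 5.268, 5.304, 5.332, 5.338, 5.340, 5.365, 5.394, 5.475, 5.666, 6.026
α = 0.04; lower rank = 50 × 0.020 = 1; upper rank = 50 × 0.980 = 49.
The 1st smallest replicate is 4.248; the 49th is 5.666.

(4.248, 5.666)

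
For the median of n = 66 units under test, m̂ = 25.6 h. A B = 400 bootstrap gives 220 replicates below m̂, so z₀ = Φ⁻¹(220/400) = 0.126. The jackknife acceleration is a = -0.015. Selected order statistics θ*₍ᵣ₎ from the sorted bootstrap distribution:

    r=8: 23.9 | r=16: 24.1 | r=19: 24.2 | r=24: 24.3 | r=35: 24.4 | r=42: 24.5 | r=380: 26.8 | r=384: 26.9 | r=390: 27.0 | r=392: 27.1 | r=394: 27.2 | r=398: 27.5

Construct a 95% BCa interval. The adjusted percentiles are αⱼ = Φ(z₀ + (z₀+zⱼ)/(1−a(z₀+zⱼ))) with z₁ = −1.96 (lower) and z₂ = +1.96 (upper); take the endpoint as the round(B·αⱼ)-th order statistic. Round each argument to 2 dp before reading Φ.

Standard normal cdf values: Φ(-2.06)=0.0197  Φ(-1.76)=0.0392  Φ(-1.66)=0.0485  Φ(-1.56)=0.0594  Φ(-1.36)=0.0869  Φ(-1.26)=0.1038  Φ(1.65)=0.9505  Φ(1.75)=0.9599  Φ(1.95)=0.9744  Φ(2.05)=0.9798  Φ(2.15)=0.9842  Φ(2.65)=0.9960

(24.1, 27.2)

Lower: z₀ + z₁ = 0.126 + (-1.960) = -1.834; 1 − a(z₀+z₁) = 1 − (-0.015)(-1.834) = 0.9725; argument = 0.126 + (-1.834)/0.9725 = -1.7599 → -1.76.
α₁ = Φ(-1.76) = 0.0392; rank = round(400 × 0.0392) = 16; θ*₍16₎ = 24.1.
Upper: z₀ + z₂ = 2.086; 1 − a(z₀+z₂) = 1.0313; argument = 2.1487 → 2.15; α₂ = 0.9842; rank = 394; θ*₍394₎ = 27.2.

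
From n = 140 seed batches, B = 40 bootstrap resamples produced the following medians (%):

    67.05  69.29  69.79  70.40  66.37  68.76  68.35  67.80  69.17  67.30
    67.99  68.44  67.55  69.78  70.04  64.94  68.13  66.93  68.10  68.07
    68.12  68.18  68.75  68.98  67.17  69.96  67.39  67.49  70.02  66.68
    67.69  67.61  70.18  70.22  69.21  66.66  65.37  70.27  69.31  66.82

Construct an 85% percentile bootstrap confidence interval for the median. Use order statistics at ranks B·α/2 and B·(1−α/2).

Sorted replicates: 64.94, 65.37, 66.37, 66.66, 66.68, 66.82, 66.93, 67.05, 67.17, 67.30, 67.39, 67.49, 67.55, 67.61, 67.69, 67.80, 67.99, 68.07, 68.10, 68.12, 68.13, 68.18, 68.35, 68.44, 68.75, 68.76, 68.98, 69.17, 69.21, 69.29, 69.31, 69.78, 69.79, 69.96, 70.02, 70.04, 70.18, 70.22, 70.27, 70.40
α = 0.15; lower rank = 40 × 0.075 = 3; upper rank = 40 × 0.925 = 37.
The 3rd smallest replicate is 66.37; the 37th is 70.18.

(66.37, 70.18)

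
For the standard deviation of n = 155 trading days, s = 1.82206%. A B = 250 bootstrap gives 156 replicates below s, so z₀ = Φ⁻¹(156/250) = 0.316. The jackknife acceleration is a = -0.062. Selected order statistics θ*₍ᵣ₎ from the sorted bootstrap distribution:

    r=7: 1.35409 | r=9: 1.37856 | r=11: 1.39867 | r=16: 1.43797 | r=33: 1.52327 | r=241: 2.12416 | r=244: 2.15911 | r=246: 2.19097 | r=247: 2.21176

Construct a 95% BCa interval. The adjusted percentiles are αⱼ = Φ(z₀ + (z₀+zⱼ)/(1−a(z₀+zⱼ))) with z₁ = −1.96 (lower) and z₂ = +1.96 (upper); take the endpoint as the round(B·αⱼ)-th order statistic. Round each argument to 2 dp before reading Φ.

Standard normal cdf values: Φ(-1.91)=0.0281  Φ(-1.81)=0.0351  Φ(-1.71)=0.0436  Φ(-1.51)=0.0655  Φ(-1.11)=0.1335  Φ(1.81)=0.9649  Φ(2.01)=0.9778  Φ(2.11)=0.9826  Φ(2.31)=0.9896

(1.43797, 2.21176)

Lower: z₀ + z₁ = 0.316 + (-1.960) = -1.644; 1 − a(z₀+z₁) = 1 − (-0.062)(-1.644) = 0.8981; argument = 0.316 + (-1.644)/0.8981 = -1.5146 → -1.51.
α₁ = Φ(-1.51) = 0.0655; rank = round(250 × 0.0655) = 16; θ*₍16₎ = 1.43797.
Upper: z₀ + z₂ = 2.276; 1 − a(z₀+z₂) = 1.1411; argument = 2.3105 → 2.31; α₂ = 0.9896; rank = 247; θ*₍247₎ = 2.21176.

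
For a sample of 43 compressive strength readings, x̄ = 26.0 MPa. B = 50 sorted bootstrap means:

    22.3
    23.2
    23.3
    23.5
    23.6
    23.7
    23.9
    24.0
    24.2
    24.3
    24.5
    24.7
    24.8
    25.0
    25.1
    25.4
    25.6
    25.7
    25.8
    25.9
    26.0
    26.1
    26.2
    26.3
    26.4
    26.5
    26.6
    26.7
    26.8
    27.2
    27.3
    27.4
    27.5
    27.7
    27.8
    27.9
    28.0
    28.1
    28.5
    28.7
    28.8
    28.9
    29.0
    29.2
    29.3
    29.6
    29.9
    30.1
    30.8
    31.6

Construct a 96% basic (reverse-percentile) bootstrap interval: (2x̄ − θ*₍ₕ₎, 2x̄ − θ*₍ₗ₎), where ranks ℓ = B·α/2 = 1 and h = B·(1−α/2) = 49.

Percentile endpoints at ranks 1 and 49: θ*₍1₎ = 22.3, θ*₍49₎ = 30.8.
Basic interval reflects these around x̄:
  lower = 2 × 26.0 − 30.8 = 21.2
  upper = 2 × 26.0 − 22.3 = 29.7

(21.2, 29.7)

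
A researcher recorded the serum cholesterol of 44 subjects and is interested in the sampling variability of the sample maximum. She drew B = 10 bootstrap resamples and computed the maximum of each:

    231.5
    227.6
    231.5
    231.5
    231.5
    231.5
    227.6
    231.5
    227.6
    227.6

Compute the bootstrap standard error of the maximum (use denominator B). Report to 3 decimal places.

Bootstrap SE is the standard deviation of the 10 replicate maximums.
Mean of replicates: (231.5 + 227.6 + 231.5 + 231.5 + 231.5 + 231.5 + 227.6 + 231.5 + 227.6 + 227.6) / 10 = 2299.4000 / 10 = 229.9400
Sum of squared deviations: (+1.5600)² + (−2.3400)² + (+1.5600)² + (+1.5600)² + (+1.5600)² + (+1.5600)² + (−2.3400)² + (+1.5600)² + (−2.3400)² + (−2.3400)² = 36.5040
Variance = 36.5040 / 10 = 3.6504
SE* = √3.6504

SE* = 1.911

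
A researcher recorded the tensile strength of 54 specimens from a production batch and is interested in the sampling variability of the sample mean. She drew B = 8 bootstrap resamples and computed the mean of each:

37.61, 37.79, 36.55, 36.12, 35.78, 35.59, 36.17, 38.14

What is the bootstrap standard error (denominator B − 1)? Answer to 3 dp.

Bootstrap SE is the standard deviation of the 8 replicate means.
Mean of replicates: (37.61 + 37.79 + 36.55 + 36.12 + 35.78 + 35.59 + 36.17 + 38.14) / 8 = 293.7500 / 8 = 36.7188
Sum of squared deviations: (+0.8912)² + (+1.0712)² + (−0.1688)² + (−0.5988)² + (−0.9387)² + (−1.1287)² + (−0.5487)² + (+1.4213)² = 6.8053
Variance = 6.8053 / 7 = 0.9722
SE* = √0.9722

SE* = 0.986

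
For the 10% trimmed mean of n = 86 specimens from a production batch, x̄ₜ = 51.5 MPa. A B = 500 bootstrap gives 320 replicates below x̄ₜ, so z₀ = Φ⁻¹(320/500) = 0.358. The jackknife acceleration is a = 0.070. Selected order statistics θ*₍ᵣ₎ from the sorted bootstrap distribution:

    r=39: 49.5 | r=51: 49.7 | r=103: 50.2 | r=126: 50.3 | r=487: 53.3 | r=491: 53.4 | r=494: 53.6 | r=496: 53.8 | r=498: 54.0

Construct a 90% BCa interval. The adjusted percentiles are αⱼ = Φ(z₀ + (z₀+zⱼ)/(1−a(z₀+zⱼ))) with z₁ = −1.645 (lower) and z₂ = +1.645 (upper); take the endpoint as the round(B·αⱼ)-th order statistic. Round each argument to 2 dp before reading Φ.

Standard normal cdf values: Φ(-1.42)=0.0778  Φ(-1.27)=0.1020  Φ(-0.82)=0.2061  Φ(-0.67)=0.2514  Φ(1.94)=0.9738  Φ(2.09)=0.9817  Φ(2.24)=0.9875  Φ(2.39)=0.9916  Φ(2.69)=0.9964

(50.2, 54.0)

Lower: z₀ + z₁ = 0.358 + (-1.645) = -1.287; 1 − a(z₀+z₁) = 1 − (0.070)(-1.287) = 1.0901; argument = 0.358 + (-1.287)/1.0901 = -0.8226 → -0.82.
α₁ = Φ(-0.82) = 0.2061; rank = round(500 × 0.2061) = 103; θ*₍103₎ = 50.2.
Upper: z₀ + z₂ = 2.003; 1 − a(z₀+z₂) = 0.8598; argument = 2.6876 → 2.69; α₂ = 0.9964; rank = 498; θ*₍498₎ = 54.0.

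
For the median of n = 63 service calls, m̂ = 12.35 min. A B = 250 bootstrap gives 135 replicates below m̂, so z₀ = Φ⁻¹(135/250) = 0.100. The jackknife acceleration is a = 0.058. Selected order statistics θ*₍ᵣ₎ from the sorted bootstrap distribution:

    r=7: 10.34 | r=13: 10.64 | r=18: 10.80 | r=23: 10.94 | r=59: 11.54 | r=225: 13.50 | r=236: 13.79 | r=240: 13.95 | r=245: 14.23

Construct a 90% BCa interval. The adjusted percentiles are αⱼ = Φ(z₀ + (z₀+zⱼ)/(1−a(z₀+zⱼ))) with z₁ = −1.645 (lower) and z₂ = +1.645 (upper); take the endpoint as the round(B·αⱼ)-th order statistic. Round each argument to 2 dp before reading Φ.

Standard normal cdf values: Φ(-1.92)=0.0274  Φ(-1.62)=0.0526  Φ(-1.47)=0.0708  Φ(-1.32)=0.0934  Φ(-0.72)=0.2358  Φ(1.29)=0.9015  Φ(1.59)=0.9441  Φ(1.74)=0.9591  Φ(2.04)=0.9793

Lower: z₀ + z₁ = 0.100 + (-1.645) = -1.545; 1 − a(z₀+z₁) = 1 − (0.058)(-1.545) = 1.0896; argument = 0.100 + (-1.545)/1.0896 = -1.3179 → -1.32.
α₁ = Φ(-1.32) = 0.0934; rank = round(250 × 0.0934) = 23; θ*₍23₎ = 10.94.
Upper: z₀ + z₂ = 1.745; 1 − a(z₀+z₂) = 0.8988; argument = 2.0415 → 2.04; α₂ = 0.9793; rank = 245; θ*₍245₎ = 14.23.

(10.94, 14.23)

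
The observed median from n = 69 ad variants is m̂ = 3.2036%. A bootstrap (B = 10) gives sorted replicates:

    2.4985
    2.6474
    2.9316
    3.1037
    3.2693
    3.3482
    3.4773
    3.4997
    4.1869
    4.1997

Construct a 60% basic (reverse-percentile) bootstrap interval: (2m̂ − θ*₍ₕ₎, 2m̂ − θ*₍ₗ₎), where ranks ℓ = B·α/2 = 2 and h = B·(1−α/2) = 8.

Percentile endpoints at ranks 2 and 8: θ*₍2₎ = 2.6474, θ*₍8₎ = 3.4997.
Basic interval reflects these around m̂:
  lower = 2 × 3.2036 − 3.4997 = 2.9075
  upper = 2 × 3.2036 − 2.6474 = 3.7598

(2.9075, 3.7598)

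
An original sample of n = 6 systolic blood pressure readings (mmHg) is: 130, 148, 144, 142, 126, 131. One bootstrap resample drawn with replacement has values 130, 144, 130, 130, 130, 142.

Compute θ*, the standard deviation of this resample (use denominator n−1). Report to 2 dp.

Mean = 134.3333; sum of squared deviations = 227.3333
s² = 227.3333 / 5 = 45.4667
s = √45.4667 = 6.74

θ* = 6.74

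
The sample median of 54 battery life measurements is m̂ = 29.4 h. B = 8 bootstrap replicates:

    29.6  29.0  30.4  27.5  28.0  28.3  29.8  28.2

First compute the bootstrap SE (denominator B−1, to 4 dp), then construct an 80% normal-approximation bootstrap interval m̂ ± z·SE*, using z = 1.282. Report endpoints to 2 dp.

(28.10, 30.70)

Mean of replicates = 28.8500; sum of squared deviations = 7.1600; SE* = √(7.1600/7) = 1.0114
Margin = 1.282 × 1.0114 = 1.297
Interval: 29.4 ± 1.297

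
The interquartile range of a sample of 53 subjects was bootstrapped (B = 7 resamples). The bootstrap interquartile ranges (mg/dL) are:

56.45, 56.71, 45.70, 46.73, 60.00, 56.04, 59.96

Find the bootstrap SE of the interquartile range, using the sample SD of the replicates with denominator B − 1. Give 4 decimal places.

Bootstrap SE is the standard deviation of the 7 replicate interquartile ranges.
Mean of replicates: (56.45 + 56.71 + 45.70 + 46.73 + 60.00 + 56.04 + 59.96) / 7 = 381.59000 / 7 = 54.51286
Sum of squared deviations: (+1.93714)² + (+2.19714)² + (−8.81286)² + (−7.78286)² + (+5.48714)² + (+1.52714)² + (+5.44714)² = 208.93154
Variance = 208.93154 / 6 = 34.82192
SE* = √34.82192

SE* = 5.9010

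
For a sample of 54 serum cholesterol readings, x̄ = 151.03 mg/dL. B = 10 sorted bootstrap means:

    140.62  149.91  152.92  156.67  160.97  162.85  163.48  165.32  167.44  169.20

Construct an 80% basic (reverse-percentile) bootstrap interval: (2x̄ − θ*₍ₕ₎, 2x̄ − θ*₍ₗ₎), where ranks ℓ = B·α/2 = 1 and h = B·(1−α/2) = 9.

Percentile endpoints at ranks 1 and 9: θ*₍1₎ = 140.62, θ*₍9₎ = 167.44.
Basic interval reflects these around x̄:
  lower = 2 × 151.03 − 167.44 = 134.62
  upper = 2 × 151.03 − 140.62 = 161.44

(134.62, 161.44)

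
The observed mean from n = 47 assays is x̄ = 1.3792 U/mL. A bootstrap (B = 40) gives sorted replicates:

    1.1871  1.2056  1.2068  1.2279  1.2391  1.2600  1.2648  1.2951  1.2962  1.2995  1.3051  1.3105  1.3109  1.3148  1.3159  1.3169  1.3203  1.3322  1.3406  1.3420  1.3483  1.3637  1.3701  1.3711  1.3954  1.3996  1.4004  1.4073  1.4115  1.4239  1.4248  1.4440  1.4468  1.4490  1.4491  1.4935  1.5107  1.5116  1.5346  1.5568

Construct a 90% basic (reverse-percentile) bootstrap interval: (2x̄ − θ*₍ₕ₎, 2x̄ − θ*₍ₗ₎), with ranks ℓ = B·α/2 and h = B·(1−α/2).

Percentile endpoints at ranks 2 and 38: θ*₍2₎ = 1.2056, θ*₍38₎ = 1.5116.
Basic interval reflects these around x̄:
  lower = 2 × 1.3792 − 1.5116 = 1.2468
  upper = 2 × 1.3792 − 1.2056 = 1.5528

(1.2468, 1.5528)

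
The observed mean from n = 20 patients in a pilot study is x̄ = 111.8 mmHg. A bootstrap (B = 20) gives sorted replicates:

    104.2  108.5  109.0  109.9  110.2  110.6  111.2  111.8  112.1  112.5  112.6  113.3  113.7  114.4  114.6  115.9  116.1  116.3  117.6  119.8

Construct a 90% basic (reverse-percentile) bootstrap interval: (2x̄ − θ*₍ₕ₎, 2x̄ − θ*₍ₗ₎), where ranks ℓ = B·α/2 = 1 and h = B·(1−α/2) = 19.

Percentile endpoints at ranks 1 and 19: θ*₍1₎ = 104.2, θ*₍19₎ = 117.6.
Basic interval reflects these around x̄:
  lower = 2 × 111.8 − 117.6 = 106.0
  upper = 2 × 111.8 − 104.2 = 119.4

(106.0, 119.4)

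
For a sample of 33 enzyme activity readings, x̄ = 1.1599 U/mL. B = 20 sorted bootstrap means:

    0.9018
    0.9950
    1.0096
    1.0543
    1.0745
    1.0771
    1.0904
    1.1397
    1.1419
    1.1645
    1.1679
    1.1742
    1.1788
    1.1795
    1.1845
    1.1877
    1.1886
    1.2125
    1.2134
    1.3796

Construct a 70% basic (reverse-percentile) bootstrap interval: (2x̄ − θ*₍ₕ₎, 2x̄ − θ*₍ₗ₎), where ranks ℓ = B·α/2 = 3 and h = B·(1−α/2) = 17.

Percentile endpoints at ranks 3 and 17: θ*₍3₎ = 1.0096, θ*₍17₎ = 1.1886.
Basic interval reflects these around x̄:
  lower = 2 × 1.1599 − 1.1886 = 1.1312
  upper = 2 × 1.1599 − 1.0096 = 1.3102

(1.1312, 1.3102)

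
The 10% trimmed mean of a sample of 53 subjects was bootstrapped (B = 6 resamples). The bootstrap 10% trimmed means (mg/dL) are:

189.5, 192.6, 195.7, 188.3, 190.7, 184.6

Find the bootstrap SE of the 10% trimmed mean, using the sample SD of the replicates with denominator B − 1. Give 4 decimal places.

Bootstrap SE is the standard deviation of the 6 replicate 10% trimmed means.
Mean of replicates: (189.5 + 192.6 + 195.7 + 188.3 + 190.7 + 184.6) / 6 = 1141.40000 / 6 = 190.23333
Sum of squared deviations: (−0.73333)² + (+2.36667)² + (+5.46667)² + (−1.93333)² + (+0.46667)² + (−5.63333)² = 71.71333
Variance = 71.71333 / 5 = 14.34267
SE* = √14.34267

SE* = 3.7872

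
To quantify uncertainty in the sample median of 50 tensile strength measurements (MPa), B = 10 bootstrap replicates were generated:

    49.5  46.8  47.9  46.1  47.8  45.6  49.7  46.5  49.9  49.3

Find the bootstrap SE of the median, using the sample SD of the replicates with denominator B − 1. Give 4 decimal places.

Bootstrap SE is the standard deviation of the 10 replicate medians.
Mean of replicates: (49.5 + 46.8 + 47.9 + 46.1 + 47.8 + 45.6 + 49.7 + 46.5 + 49.9 + 49.3) / 10 = 479.10000 / 10 = 47.91000
Sum of squared deviations: (+1.59000)² + (−1.11000)² + (−0.01000)² + (−1.81000)² + (−0.11000)² + (−2.31000)² + (+1.79000)² + (−1.41000)² + (+1.99000)² + (+1.39000)² = 23.46900
Variance = 23.46900 / 9 = 2.60767
SE* = √2.60767

SE* = 1.6148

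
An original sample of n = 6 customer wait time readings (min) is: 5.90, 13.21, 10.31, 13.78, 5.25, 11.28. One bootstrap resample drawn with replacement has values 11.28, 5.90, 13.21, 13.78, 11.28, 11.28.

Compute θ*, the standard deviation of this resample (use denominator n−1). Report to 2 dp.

θ* = 2.78

Mean = 11.1217; sum of squared deviations = 38.7689
s² = 38.7689 / 5 = 7.7538
s = √7.7538 = 2.78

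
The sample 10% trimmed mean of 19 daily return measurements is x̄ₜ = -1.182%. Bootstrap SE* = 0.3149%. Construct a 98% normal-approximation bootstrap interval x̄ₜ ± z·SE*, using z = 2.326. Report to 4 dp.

(-1.9145, -0.4495)

Margin = 2.326 × 0.3149 = 0.73246
Interval: -1.182 ± 0.73246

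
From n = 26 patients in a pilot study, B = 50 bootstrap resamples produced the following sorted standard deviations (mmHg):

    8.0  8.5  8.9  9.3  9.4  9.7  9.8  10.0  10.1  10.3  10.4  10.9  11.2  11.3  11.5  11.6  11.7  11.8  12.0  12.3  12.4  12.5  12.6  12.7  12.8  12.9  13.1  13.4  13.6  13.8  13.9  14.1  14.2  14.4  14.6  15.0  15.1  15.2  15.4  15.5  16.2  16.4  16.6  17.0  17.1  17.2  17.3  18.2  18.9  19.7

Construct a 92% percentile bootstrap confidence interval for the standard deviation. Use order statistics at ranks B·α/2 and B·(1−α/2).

(8.5, 18.2)

α = 0.08; lower rank = 50 × 0.040 = 2; upper rank = 50 × 0.960 = 48.
The 2nd smallest replicate is 8.5; the 48th is 18.2.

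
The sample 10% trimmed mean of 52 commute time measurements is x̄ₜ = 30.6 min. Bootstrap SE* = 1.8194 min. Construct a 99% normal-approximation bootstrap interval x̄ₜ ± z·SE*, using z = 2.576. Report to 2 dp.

Margin = 2.576 × 1.8194 = 4.687
Interval: 30.6 ± 4.687

(25.91, 35.29)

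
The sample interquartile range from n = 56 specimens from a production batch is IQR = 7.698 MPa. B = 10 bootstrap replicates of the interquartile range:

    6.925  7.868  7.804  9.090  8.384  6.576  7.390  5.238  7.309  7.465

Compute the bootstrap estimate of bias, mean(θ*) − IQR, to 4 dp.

mean(θ*) = (6.925 + 7.868 + 7.804 + 9.090 + 8.384 + 6.576 + 7.390 + 5.238 + 7.309 + 7.465) / 10 = 7.40490
bias = 7.40490 − 7.698

bias = −0.2931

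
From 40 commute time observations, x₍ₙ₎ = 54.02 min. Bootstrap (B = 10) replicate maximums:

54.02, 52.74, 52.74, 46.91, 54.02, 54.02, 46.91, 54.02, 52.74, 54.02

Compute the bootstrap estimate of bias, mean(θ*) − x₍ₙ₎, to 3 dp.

bias = −1.806

mean(θ*) = (54.02 + 52.74 + 52.74 + 46.91 + 54.02 + 54.02 + 46.91 + 54.02 + 52.74 + 54.02) / 10 = 52.2140
bias = 52.2140 − 54.02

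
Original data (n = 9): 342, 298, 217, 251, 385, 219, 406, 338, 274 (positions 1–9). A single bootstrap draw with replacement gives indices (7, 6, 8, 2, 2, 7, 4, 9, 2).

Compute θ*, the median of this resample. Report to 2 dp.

Resample values: 406, 219, 338, 298, 298, 406, 251, 274, 298.
Sorted: 219, 251, 274, 298, 298, 298, 338, 406, 406
Median = middle value = 298.00

θ* = 298.00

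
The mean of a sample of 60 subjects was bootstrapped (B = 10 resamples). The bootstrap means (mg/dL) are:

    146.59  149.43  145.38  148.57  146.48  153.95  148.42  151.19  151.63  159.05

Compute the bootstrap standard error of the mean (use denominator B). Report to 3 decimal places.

SE* = 3.896

Bootstrap SE is the standard deviation of the 10 replicate means.
Mean of replicates: (146.59 + 149.43 + 145.38 + 148.57 + 146.48 + 153.95 + 148.42 + 151.19 + 151.63 + 159.05) / 10 = 1500.6900 / 10 = 150.0690
Sum of squared deviations: (−3.4790)² + (−0.6390)² + (−4.6890)² + (−1.4990)² + (−3.5890)² + (+3.8810)² + (−1.6490)² + (+1.1210)² + (+1.5610)² + (+8.9810)² = 151.7595
Variance = 151.7595 / 10 = 15.1759
SE* = √15.1759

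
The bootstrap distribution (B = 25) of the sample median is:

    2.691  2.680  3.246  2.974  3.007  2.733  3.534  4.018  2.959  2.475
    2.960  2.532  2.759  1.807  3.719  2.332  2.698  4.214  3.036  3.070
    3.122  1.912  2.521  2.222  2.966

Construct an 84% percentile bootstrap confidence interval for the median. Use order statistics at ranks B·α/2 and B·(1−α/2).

Sorted replicates: 1.807, 1.912, 2.222, 2.332, 2.475, 2.521, 2.532, 2.680, 2.691, 2.698, 2.733, 2.759, 2.959, 2.960, 2.966, 2.974, 3.007, 3.036, 3.070, 3.122, 3.246, 3.534, 3.719, 4.018, 4.214
α = 0.16; lower rank = 25 × 0.080 = 2; upper rank = 25 × 0.920 = 23.
The 2nd smallest replicate is 1.912; the 23rd is 3.719.

(1.912, 3.719)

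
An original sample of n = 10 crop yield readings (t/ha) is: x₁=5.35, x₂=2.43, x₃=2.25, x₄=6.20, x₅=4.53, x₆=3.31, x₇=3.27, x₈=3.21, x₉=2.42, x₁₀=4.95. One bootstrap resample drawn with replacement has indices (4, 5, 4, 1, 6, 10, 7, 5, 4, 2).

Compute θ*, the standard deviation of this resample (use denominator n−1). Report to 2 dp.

θ* = 1.35

Resample values: 6.20, 4.53, 6.20, 5.35, 3.31, 4.95, 3.27, 4.53, 6.20, 2.43.
Mean = 4.6970; sum of squared deviations = 16.4226
s² = 16.4226 / 9 = 1.8247
s = √1.8247 = 1.35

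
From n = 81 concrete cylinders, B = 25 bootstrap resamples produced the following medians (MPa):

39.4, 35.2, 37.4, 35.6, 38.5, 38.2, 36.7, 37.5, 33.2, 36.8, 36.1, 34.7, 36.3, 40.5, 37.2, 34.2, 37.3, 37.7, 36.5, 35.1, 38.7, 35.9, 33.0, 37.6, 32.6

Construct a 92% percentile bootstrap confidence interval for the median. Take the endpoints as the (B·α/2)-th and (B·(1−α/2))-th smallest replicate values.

Sorted replicates: 32.6, 33.0, 33.2, 34.2, 34.7, 35.1, 35.2, 35.6, 35.9, 36.1, 36.3, 36.5, 36.7, 36.8, 37.2, 37.3, 37.4, 37.5, 37.6, 37.7, 38.2, 38.5, 38.7, 39.4, 40.5
α = 0.08; lower rank = 25 × 0.040 = 1; upper rank = 25 × 0.960 = 24.
The 1st smallest replicate is 32.6; the 24th is 39.4.

(32.6, 39.4)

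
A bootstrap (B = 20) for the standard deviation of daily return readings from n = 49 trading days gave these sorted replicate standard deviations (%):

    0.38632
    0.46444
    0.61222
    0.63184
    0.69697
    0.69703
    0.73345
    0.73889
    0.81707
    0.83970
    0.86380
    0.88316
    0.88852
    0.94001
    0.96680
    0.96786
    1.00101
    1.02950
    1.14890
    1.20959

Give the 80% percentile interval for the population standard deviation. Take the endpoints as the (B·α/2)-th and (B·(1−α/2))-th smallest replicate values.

α = 0.20; lower rank = 20 × 0.100 = 2; upper rank = 20 × 0.900 = 18.
The 2nd smallest replicate is 0.46444; the 18th is 1.02950.

(0.46444, 1.02950)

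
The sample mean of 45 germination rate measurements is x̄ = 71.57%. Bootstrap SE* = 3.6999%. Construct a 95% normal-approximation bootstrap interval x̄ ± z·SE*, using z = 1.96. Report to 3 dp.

Margin = 1.96 × 3.6999 = 7.2518
Interval: 71.57 ± 7.2518

(64.318, 78.822)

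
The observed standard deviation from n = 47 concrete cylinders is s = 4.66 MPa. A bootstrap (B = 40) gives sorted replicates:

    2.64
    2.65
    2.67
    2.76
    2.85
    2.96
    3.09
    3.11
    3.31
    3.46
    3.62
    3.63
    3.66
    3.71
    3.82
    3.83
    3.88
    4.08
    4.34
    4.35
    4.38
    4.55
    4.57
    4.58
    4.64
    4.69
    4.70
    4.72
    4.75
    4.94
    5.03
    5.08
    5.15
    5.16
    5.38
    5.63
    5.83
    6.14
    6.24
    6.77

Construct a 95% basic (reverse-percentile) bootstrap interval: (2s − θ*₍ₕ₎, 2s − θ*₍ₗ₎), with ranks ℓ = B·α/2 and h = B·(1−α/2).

(3.08, 6.68)

Percentile endpoints at ranks 1 and 39: θ*₍1₎ = 2.64, θ*₍39₎ = 6.24.
Basic interval reflects these around s:
  lower = 2 × 4.66 − 6.24 = 3.08
  upper = 2 × 4.66 − 2.64 = 6.68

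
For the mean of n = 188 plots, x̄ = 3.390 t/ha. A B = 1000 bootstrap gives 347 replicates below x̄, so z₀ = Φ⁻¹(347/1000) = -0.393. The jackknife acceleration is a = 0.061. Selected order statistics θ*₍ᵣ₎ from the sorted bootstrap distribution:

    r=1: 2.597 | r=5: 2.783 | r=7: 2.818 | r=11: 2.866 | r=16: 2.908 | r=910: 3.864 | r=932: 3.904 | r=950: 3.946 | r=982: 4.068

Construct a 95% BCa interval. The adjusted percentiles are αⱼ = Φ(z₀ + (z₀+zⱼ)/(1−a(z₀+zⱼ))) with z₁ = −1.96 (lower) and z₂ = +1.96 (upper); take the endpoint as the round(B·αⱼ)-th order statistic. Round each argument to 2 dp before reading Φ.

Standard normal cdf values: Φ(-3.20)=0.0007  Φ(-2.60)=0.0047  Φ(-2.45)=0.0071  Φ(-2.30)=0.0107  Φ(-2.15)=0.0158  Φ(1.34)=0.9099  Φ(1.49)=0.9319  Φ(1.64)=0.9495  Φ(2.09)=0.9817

(2.818, 3.864)

Lower: z₀ + z₁ = -0.393 + (-1.960) = -2.353; 1 − a(z₀+z₁) = 1 − (0.061)(-2.353) = 1.1435; argument = -0.393 + (-2.353)/1.1435 = -2.4507 → -2.45.
α₁ = Φ(-2.45) = 0.0071; rank = round(1000 × 0.0071) = 7; θ*₍7₎ = 2.818.
Upper: z₀ + z₂ = 1.567; 1 − a(z₀+z₂) = 0.9044; argument = 1.3396 → 1.34; α₂ = 0.9099; rank = 910; θ*₍910₎ = 3.864.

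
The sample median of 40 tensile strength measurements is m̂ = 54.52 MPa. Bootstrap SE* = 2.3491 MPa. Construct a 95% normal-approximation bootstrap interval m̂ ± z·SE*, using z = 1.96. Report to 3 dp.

(49.916, 59.124)

Margin = 1.96 × 2.3491 = 4.6042
Interval: 54.52 ± 4.6042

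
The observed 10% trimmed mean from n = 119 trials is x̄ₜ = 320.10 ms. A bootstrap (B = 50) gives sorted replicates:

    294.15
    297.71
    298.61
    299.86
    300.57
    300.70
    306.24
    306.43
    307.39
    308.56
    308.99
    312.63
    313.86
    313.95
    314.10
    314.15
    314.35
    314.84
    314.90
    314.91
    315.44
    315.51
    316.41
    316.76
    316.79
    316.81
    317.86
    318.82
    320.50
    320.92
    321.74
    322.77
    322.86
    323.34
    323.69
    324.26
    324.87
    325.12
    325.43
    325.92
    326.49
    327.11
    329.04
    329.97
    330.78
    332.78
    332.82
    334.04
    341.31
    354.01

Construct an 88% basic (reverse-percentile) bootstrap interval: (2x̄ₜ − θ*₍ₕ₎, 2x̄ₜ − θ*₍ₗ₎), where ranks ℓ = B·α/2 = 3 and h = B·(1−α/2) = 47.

(307.38, 341.59)

Percentile endpoints at ranks 3 and 47: θ*₍3₎ = 298.61, θ*₍47₎ = 332.82.
Basic interval reflects these around x̄ₜ:
  lower = 2 × 320.10 − 332.82 = 307.38
  upper = 2 × 320.10 − 298.61 = 341.59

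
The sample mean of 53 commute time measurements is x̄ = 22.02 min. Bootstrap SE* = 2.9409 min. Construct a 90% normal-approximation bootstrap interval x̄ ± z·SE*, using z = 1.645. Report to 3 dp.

Margin = 1.645 × 2.9409 = 4.8378
Interval: 22.02 ± 4.8378

(17.182, 26.858)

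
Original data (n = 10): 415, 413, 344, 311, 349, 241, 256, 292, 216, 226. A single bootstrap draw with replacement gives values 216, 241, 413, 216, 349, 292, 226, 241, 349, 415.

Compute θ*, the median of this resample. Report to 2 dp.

Sorted: 216, 216, 226, 241, 241, 292, 349, 349, 413, 415
Median = average of the two middle values = 266.50

θ* = 266.50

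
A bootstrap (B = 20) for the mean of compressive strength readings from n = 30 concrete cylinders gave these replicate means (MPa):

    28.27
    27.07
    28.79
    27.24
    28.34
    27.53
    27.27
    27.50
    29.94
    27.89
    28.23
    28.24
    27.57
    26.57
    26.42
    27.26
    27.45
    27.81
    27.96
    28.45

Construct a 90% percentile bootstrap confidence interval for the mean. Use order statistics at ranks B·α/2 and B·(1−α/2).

(26.42, 28.79)

Sorted replicates: 26.42, 26.57, 27.07, 27.24, 27.26, 27.27, 27.45, 27.50, 27.53, 27.57, 27.81, 27.89, 27.96, 28.23, 28.24, 28.27, 28.34, 28.45, 28.79, 29.94
α = 0.10; lower rank = 20 × 0.050 = 1; upper rank = 20 × 0.950 = 19.
The 1st smallest replicate is 26.42; the 19th is 28.79.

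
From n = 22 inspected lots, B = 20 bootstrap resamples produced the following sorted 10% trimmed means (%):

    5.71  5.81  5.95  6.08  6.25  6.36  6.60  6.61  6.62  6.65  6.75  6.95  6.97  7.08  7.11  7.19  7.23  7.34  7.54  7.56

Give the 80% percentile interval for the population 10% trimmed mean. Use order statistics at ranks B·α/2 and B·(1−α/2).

(5.81, 7.34)

α = 0.20; lower rank = 20 × 0.100 = 2; upper rank = 20 × 0.900 = 18.
The 2nd smallest replicate is 5.81; the 18th is 7.34.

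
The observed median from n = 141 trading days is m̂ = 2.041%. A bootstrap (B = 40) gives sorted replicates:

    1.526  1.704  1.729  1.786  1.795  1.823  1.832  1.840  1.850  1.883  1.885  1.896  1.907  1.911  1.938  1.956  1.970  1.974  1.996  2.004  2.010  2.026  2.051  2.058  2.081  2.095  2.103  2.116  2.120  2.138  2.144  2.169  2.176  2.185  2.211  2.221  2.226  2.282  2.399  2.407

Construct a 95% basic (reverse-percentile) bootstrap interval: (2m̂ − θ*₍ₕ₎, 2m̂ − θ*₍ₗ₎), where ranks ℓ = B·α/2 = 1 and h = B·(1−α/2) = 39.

(1.683, 2.556)

Percentile endpoints at ranks 1 and 39: θ*₍1₎ = 1.526, θ*₍39₎ = 2.399.
Basic interval reflects these around m̂:
  lower = 2 × 2.041 − 2.399 = 1.683
  upper = 2 × 2.041 − 1.526 = 2.556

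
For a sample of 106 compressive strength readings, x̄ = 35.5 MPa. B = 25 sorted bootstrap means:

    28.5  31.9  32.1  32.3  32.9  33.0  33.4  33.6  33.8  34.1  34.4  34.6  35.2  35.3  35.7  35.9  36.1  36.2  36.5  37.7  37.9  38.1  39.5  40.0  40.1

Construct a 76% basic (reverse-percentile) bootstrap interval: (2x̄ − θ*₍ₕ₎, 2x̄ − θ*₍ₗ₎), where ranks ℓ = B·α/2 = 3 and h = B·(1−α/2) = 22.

Percentile endpoints at ranks 3 and 22: θ*₍3₎ = 32.1, θ*₍22₎ = 38.1.
Basic interval reflects these around x̄:
  lower = 2 × 35.5 − 38.1 = 32.9
  upper = 2 × 35.5 − 32.1 = 38.9

(32.9, 38.9)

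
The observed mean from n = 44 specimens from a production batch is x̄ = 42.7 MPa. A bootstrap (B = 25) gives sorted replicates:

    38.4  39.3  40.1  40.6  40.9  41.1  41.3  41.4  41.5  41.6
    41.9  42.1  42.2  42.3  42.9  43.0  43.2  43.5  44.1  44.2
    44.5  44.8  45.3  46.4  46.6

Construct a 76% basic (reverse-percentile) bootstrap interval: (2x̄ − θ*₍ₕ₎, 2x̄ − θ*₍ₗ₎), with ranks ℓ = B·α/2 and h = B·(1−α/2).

(40.6, 45.3)

Percentile endpoints at ranks 3 and 22: θ*₍3₎ = 40.1, θ*₍22₎ = 44.8.
Basic interval reflects these around x̄:
  lower = 2 × 42.7 − 44.8 = 40.6
  upper = 2 × 42.7 − 40.1 = 45.3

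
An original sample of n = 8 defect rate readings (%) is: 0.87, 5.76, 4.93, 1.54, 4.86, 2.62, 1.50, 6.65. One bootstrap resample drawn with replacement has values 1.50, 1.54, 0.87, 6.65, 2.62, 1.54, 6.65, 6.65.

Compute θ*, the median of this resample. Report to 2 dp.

Sorted: 0.87, 1.50, 1.54, 1.54, 2.62, 6.65, 6.65, 6.65
Median = average of the two middle values = 2.08

θ* = 2.08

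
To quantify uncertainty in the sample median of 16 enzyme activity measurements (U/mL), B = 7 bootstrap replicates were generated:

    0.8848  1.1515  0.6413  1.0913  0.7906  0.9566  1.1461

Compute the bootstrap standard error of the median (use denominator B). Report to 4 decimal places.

Bootstrap SE is the standard deviation of the 7 replicate medians.
Mean of replicates: (0.8848 + 1.1515 + 0.6413 + 1.0913 + 0.7906 + 0.9566 + 1.1461) / 7 = 6.66220 / 7 = 0.95174
Sum of squared deviations: (−0.06694)² + (+0.19976)² + (−0.31044)² + (+0.13956)² + (−0.16114)² + (+0.00486)² + (+0.19436)² = 0.22400
Variance = 0.22400 / 7 = 0.03200
SE* = √0.03200

SE* = 0.1789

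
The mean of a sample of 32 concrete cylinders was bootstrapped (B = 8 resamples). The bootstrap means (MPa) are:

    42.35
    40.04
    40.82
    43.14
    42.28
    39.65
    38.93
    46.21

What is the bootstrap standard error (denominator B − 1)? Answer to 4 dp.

SE* = 2.3475

Bootstrap SE is the standard deviation of the 8 replicate means.
Mean of replicates: (42.35 + 40.04 + 40.82 + 43.14 + 42.28 + 39.65 + 38.93 + 46.21) / 8 = 333.42000 / 8 = 41.67750
Sum of squared deviations: (+0.67250)² + (−1.63750)² + (−0.85750)² + (+1.46250)² + (+0.60250)² + (−2.02750)² + (−2.74750)² + (+4.53250)² = 38.57395
Variance = 38.57395 / 7 = 5.51056
SE* = √5.51056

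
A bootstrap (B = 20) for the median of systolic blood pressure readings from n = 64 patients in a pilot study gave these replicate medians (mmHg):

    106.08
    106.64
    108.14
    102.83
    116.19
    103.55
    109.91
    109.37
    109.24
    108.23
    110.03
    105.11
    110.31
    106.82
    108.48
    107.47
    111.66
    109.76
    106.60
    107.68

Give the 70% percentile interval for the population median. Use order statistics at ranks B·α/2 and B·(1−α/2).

(105.11, 110.03)

Sorted replicates: 102.83, 103.55, 105.11, 106.08, 106.60, 106.64, 106.82, 107.47, 107.68, 108.14, 108.23, 108.48, 109.24, 109.37, 109.76, 109.91, 110.03, 110.31, 111.66, 116.19
α = 0.30; lower rank = 20 × 0.150 = 3; upper rank = 20 × 0.850 = 17.
The 3rd smallest replicate is 105.11; the 17th is 110.03.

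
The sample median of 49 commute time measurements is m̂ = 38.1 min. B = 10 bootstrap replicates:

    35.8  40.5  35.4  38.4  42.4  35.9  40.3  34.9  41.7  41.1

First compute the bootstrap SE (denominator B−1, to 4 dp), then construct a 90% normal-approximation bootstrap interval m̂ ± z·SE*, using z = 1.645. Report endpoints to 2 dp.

Mean of replicates = 38.6400; sum of squared deviations = 75.8840; SE* = √(75.8840/9) = 2.9037
Margin = 1.645 × 2.9037 = 4.777
Interval: 38.1 ± 4.777

(33.32, 42.88)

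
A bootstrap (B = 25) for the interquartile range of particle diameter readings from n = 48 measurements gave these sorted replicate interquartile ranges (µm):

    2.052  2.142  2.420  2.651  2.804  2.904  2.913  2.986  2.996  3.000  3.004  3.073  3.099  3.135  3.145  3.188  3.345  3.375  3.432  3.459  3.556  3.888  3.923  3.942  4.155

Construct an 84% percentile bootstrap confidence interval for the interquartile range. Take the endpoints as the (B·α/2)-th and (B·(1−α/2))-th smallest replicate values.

(2.142, 3.923)

α = 0.16; lower rank = 25 × 0.080 = 2; upper rank = 25 × 0.920 = 23.
The 2nd smallest replicate is 2.142; the 23rd is 3.923.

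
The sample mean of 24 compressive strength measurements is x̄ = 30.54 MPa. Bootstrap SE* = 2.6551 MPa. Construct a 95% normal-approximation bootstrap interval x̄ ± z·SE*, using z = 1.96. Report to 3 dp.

Margin = 1.96 × 2.6551 = 5.2040
Interval: 30.54 ± 5.2040

(25.336, 35.744)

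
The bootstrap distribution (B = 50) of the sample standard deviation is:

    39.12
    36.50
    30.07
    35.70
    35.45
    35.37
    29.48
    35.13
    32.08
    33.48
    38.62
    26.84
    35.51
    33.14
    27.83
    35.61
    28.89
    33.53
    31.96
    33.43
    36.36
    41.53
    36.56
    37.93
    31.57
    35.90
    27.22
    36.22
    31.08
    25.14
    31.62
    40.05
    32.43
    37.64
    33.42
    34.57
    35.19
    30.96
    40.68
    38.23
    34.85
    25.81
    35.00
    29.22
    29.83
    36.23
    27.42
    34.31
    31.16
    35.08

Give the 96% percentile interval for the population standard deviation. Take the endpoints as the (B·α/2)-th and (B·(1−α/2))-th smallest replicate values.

(25.14, 40.68)

Sorted replicates: 25.14, 25.81, 26.84, 27.22, 27.42, 27.83, 28.89, 29.22, 29.48, 29.83, 30.07, 30.96, 31.08, 31.16, 31.57, 31.62, 31.96, 32.08, 32.43, 33.14, 33.42, 33.43, 33.48, 33.53, 34.31, 34.57, 34.85, 35.00, 35.08, 35.13, 35.19, 35.37, 35.45, 35.51, 35.61, 35.70, 35.90, 36.22, 36.23, 36.36, 36.50, 36.56, 37.64, 37.93, 38.23, 38.62, 39.12, 40.05, 40.68, 41.53
α = 0.04; lower rank = 50 × 0.020 = 1; upper rank = 50 × 0.980 = 49.
The 1st smallest replicate is 25.14; the 49th is 40.68.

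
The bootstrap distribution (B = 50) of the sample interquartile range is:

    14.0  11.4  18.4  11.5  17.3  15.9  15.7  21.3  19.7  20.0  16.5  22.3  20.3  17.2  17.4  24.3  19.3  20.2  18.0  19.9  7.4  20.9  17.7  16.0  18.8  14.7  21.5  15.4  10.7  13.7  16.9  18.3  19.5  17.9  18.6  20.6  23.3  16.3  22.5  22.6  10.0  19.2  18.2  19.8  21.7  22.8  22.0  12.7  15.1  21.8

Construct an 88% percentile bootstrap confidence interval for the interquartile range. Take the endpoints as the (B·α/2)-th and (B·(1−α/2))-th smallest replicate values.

Sorted replicates: 7.4, 10.0, 10.7, 11.4, 11.5, 12.7, 13.7, 14.0, 14.7, 15.1, 15.4, 15.7, 15.9, 16.0, 16.3, 16.5, 16.9, 17.2, 17.3, 17.4, 17.7, 17.9, 18.0, 18.2, 18.3, 18.4, 18.6, 18.8, 19.2, 19.3, 19.5, 19.7, 19.8, 19.9, 20.0, 20.2, 20.3, 20.6, 20.9, 21.3, 21.5, 21.7, 21.8, 22.0, 22.3, 22.5, 22.6, 22.8, 23.3, 24.3
α = 0.12; lower rank = 50 × 0.060 = 3; upper rank = 50 × 0.940 = 47.
The 3rd smallest replicate is 10.7; the 47th is 22.6.

(10.7, 22.6)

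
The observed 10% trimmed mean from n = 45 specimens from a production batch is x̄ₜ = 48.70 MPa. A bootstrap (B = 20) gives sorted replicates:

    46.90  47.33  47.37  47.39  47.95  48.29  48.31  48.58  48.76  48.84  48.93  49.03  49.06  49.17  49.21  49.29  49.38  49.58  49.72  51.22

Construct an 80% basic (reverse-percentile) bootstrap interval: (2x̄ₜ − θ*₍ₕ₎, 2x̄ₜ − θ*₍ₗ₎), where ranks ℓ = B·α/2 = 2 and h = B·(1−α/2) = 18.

Percentile endpoints at ranks 2 and 18: θ*₍2₎ = 47.33, θ*₍18₎ = 49.58.
Basic interval reflects these around x̄ₜ:
  lower = 2 × 48.70 − 49.58 = 47.82
  upper = 2 × 48.70 − 47.33 = 50.07

(47.82, 50.07)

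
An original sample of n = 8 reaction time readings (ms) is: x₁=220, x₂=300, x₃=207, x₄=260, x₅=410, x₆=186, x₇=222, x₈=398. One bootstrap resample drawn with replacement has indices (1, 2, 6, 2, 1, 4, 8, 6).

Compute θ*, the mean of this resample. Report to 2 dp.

Resample values: 220, 300, 186, 300, 220, 260, 398, 186.
Mean = (220 + 300 + 186 + 300 + 220 + 260 + 398 + 186) / 8 = 2070.0 / 8 = 258.75

θ* = 258.75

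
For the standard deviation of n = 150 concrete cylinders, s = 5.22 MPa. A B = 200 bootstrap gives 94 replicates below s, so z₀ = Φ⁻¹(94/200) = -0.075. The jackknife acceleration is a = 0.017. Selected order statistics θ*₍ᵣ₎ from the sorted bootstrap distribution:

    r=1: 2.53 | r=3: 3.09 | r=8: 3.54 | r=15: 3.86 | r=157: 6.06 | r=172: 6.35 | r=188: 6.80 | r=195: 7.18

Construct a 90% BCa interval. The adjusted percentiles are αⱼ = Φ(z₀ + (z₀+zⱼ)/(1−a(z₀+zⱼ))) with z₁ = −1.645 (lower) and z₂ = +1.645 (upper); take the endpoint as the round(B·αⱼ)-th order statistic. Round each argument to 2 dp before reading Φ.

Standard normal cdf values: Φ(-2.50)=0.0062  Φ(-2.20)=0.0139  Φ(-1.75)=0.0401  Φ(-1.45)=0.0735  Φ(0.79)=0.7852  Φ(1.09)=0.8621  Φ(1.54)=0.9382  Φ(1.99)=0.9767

(3.54, 6.80)

Lower: z₀ + z₁ = -0.075 + (-1.645) = -1.720; 1 − a(z₀+z₁) = 1 − (0.017)(-1.720) = 1.0292; argument = -0.075 + (-1.720)/1.0292 = -1.7461 → -1.75.
α₁ = Φ(-1.75) = 0.0401; rank = round(200 × 0.0401) = 8; θ*₍8₎ = 3.54.
Upper: z₀ + z₂ = 1.570; 1 − a(z₀+z₂) = 0.9733; argument = 1.5381 → 1.54; α₂ = 0.9382; rank = 188; θ*₍188₎ = 6.80.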